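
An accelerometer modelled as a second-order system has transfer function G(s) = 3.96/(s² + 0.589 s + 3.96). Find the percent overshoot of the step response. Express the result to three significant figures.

ω_n = √3.96 = 1.99 rad/s; ζ = 0.589/(2·1.99) = 0.148.
%OS = 100·exp(−πζ/√(1−ζ²)) = 62.5%.

%OS ≈ 62.5%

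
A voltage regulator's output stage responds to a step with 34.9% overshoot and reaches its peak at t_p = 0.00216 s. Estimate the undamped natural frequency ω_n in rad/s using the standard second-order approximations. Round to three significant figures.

ω_n ≈ 1530 rad/s

The overshoot fixes ζ = −ln(OS)/√(π²+ln²(OS)) = 0.318.
From t_p = π/ω_d, ω_d = π/0.00216 = 1450 rad/s, so ω_n = ω_d/√(1−ζ²) = 1530 rad/s.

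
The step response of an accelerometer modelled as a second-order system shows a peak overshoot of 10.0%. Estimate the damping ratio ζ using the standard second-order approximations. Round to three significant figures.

ζ ≈ 0.591

ζ = −ln(OS)/√(π² + (ln OS)²). With OS = 0.100, ln OS = −2.303 and ζ = 2.303/3.895 = 0.591.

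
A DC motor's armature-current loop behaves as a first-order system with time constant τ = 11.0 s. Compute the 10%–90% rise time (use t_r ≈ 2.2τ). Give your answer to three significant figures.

t_r ≈ 2.2τ = 24.2 s.

t_r ≈ 24.2 s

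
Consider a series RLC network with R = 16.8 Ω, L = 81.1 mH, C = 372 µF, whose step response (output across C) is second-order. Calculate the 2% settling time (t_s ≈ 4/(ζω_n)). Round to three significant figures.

For a series RLC circuit (capacitor voltage as output), ω_n = 1/√(LC) = 1/√(81.1 mH · 372 µF) = 182 rad/s.
ζ = (R/2)·√(C/L) = (16.8/2)·√(372 µF/81.1 mH) = 0.569.
t_s ≈ 4/(ζω_n) = 0.0386 s.

t_s ≈ 0.0386 s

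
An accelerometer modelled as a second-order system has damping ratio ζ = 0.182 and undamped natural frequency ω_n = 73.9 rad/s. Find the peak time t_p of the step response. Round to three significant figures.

t_p ≈ 0.0432 s

The damped frequency is ω_d = ω_n√(1−ζ²) = 73.9·√(1−0.0331) = 72.7 rad/s.
Peak time t_p = π/ω_d = π/72.7 = 0.0432 s.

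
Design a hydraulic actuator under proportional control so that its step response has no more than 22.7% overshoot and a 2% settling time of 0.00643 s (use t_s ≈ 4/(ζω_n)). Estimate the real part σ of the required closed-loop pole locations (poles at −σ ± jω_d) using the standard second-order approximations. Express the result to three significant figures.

The settling-time spec alone fixes σ = ζω_n = 4/t_s = 4/0.00643 = 622.
(Overshoot then fixes ζ = 0.427 and hence ω_d = σ·√(1−ζ²)/ζ = 1320 rad/s.)

σ ≈ 622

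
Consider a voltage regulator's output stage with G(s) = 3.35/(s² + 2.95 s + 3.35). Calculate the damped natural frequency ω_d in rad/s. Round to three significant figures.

ω_d ≈ 1.08 rad/s

ω_n = √3.35 = 1.83 rad/s; ζ = 2.95/(2·1.83) = 0.806.
ω_d = ω_n√(1−ζ²) = 1.08 rad/s.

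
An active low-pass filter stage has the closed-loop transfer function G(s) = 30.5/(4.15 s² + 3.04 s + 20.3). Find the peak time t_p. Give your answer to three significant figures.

t_p ≈ 1.44 s

Dividing through by 4.15: denominator becomes s² + 0.7325 s + 4.892.
So ω_n = √4.892 = 2.21 rad/s and ζ = 0.7325/(2·2.21) = 0.166.
The damped frequency ω_d = ω_n√(1−ζ²) = 2.18 rad/s. t_p = π/ω_d = 1.44 s.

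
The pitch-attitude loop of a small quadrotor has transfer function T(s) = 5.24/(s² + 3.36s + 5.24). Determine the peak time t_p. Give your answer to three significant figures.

ω_n = √5.24 = 2.29 rad/s; ζ = 3.36/(2·2.29) = 0.734.
ω_d = 2.29·√(1 − 0.734²) = 1.55 rad/s. Then t_p = π/ω_d = 2.02 s.

t_p ≈ 2.02 s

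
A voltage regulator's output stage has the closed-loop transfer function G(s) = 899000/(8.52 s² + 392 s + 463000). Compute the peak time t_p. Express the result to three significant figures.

t_p ≈ 0.0135 s

Dividing through by 8.52: denominator becomes s² + 46.01 s + 54340.
So ω_n = √54340 = 233 rad/s and ζ = 46.01/(2·233) = 0.0987.
ω_d = 233·√(1 − 0.0987²) = 232 rad/s. t_p = π/ω_d = 0.0135 s.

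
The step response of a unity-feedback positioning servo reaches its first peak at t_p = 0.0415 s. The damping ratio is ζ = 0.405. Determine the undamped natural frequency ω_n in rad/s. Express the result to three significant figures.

ω_n ≈ 82.8 rad/s

Peak time t_p = π/ω_d, so ω_d = π/t_p = π/0.0415 = 75.7 rad/s.
ω_n = ω_d/√(1−ζ²) = 75.7/√0.836 = 82.8 rad/s.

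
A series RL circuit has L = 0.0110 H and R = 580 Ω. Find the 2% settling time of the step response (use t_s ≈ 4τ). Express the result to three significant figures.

τ = L/R = 0.0110/580 = 0.0000190 s.
t_s ≈ 4τ = 0.0000759 s.

t_s ≈ 0.0000759 s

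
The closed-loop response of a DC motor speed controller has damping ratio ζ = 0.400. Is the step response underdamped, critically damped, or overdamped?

Since ζ = 0.400 < 1, the system is underdamped.

underdamped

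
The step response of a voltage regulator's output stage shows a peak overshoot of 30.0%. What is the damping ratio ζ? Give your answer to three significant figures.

From %OS = 100·exp(−πζ/√(1−ζ²)), invert to get ζ = −ln(OS)/√(π² + ln²(OS)) with OS = 0.300.
−ln 0.300 = 1.204, so ζ = 1.204/√(π² + 1.450) = 0.358.

ζ ≈ 0.358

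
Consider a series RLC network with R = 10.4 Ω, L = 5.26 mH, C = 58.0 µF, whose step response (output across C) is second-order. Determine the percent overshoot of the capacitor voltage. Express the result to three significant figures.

For a series RLC circuit (capacitor voltage as output), ω_n = 1/√(LC) = 1/√(5.26 mH · 58.0 µF) = 1810 rad/s.
ζ = (R/2)·√(C/L) = (10.4/2)·√(58.0 µF/5.26 mH) = 0.546.
Overshoot: exp(−π·0.546/√(1−0.546²)) = 0.129, i.e. 12.9%.

%OS ≈ 12.9%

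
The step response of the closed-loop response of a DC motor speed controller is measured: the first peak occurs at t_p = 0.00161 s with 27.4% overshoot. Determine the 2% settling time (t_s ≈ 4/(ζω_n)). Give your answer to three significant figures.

From the overshoot, ζ = −ln(OS)/√(π²+ln²(OS)) = 0.381.
t_p = π/ω_d ⇒ ω_d = 1950 rad/s; then ω_n = ω_d/√(1−ζ²) = 2110 rad/s.
t_s ≈ 4/(ζω_n) = 4/(0.381·2110) = 0.00497 s.

t_s ≈ 0.00497 s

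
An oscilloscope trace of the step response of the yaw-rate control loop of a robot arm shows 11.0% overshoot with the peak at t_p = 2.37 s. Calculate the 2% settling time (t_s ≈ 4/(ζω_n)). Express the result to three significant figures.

ζ from %OS: ζ = |ln 0.110|/√(π²+ln²0.110) = 0.575.
t_p = π/ω_d ⇒ ω_d = 1.33 rad/s; then ω_n = ω_d/√(1−ζ²) = 1.62 rad/s.
t_s ≈ 4/(ζω_n) = 4/(0.575·1.62) = 4.29 s.

t_s ≈ 4.29 s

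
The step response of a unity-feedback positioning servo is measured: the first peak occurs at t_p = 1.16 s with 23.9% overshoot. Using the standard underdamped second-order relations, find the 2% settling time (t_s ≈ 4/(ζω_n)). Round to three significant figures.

The overshoot fixes ζ = −ln(OS)/√(π²+ln²(OS)) = 0.415.
From t_p = π/ω_d, ω_d = π/1.16 = 2.71 rad/s, so ω_n = ω_d/√(1−ζ²) = 2.98 rad/s.
t_s ≈ 4/(ζω_n) = 4/(0.415·2.98) = 3.24 s.

t_s ≈ 3.24 s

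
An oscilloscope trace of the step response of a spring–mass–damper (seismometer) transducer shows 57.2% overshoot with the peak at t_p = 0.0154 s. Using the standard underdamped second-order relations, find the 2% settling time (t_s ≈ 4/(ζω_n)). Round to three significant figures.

ζ from %OS: ζ = |ln 0.572|/√(π²+ln²0.572) = 0.175.
t_p = π/ω_d ⇒ ω_d = 204 rad/s; then ω_n = ω_d/√(1−ζ²) = 207 rad/s.
t_s ≈ 4/(ζω_n) = 4/(0.175·207) = 0.110 s.

t_s ≈ 0.110 s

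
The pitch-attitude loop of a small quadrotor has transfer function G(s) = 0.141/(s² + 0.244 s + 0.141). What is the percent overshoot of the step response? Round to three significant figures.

%OS ≈ 34.0%

Comparing the denominator to s² + 2ζω_n s + ω_n²: ω_n = √0.141 = 0.375 rad/s, and 2ζω_n = 0.244 so ζ = 0.244/(2·0.375) = 0.325.
%OS = 100·exp(−πζ/√(1−ζ²)) = 34.0%.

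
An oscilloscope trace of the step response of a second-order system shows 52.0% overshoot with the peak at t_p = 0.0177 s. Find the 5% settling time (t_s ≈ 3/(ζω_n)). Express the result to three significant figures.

ζ from %OS: ζ = |ln 0.520|/√(π²+ln²0.520) = 0.204.
From t_p = π/ω_d, ω_d = π/0.0177 = 177 rad/s, so ω_n = ω_d/√(1−ζ²) = 181 rad/s.
t_s ≈ 3/(ζω_n) = 3/(0.204·181) = 0.0812 s.

t_s ≈ 0.0812 s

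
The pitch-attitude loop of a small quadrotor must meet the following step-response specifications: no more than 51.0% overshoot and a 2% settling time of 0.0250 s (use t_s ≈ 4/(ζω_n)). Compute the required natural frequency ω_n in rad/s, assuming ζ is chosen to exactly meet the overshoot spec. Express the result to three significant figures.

Inverting the overshoot relation: ζ = |ln 0.510|/√(π² + ln²0.510) = 0.210.
Then ω_n = 4/(ζ t_s) = 4/(0.210 × 0.0250) = 763 rad/s.

ω_n ≈ 763 rad/s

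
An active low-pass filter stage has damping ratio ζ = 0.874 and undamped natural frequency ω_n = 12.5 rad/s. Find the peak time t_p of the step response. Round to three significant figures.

t_p ≈ 0.517 s

The damped frequency is ω_d = ω_n√(1−ζ²) = 12.5·√(1−0.764) = 6.07 rad/s.
Peak time t_p = π/ω_d = π/6.07 = 0.517 s.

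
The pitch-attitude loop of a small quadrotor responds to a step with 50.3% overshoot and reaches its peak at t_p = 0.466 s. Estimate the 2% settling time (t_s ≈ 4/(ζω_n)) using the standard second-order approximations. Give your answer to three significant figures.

ζ from %OS: ζ = |ln 0.503|/√(π²+ln²0.503) = 0.214.
From t_p = π/ω_d, ω_d = π/0.466 = 6.74 rad/s, so ω_n = ω_d/√(1−ζ²) = 6.90 rad/s.
t_s ≈ 4/(ζω_n) = 4/(0.214·6.90) = 2.71 s.

t_s ≈ 2.71 s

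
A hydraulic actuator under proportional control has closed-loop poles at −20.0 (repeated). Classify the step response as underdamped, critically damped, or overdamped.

Since there is a repeated negative-real pole, the response is critically damped.

critically damped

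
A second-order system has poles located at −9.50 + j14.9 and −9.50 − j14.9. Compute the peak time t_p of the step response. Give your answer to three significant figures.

t_p = π/ω_d with ω_d = 14.9 (the imaginary part), so t_p = 0.211 s.

t_p ≈ 0.211 s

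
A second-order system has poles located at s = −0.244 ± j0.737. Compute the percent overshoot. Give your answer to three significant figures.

%OS ≈ 35.3%

|pole| = ω_n = √(0.244² + 0.737²) = 0.776 rad/s; ζ = cos θ = σ/ω_n = 0.314.
%OS = 100 e^{−πζ/√(1−ζ²)} with ζ = 0.314 gives 35.3%.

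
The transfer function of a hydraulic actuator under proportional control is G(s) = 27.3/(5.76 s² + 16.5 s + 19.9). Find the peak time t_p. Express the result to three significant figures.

Dividing through by 5.76: denominator becomes s² + 2.865 s + 3.455.
So ω_n = √3.455 = 1.86 rad/s and ζ = 2.865/(2·1.86) = 0.771.
ω_d = 1.86·√(1 − 0.771²) = 1.18 rad/s. t_p = π/ω_d = 2.65 s.

t_p ≈ 2.65 s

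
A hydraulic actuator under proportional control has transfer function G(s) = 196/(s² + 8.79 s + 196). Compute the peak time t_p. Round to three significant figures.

Comparing the denominator to s² + 2ζω_n s + ω_n²: ω_n = √196 = 14.0 rad/s, and 2ζω_n = 8.79 so ζ = 8.79/(2·14.0) = 0.314.
ω_d = ω_n√(1−ζ²) = 13.3 rad/s. Then t_p = π/ω_d = 0.236 s.

t_p ≈ 0.236 s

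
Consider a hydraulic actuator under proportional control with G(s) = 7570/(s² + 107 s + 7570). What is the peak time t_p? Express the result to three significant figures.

t_p ≈ 0.0458 s

Comparing the denominator to s² + 2ζω_n s + ω_n²: ω_n = √7570 = 87.0 rad/s, and 2ζω_n = 107 so ζ = 107/(2·87.0) = 0.615.
ω_d = 87.0·√(1 − 0.615²) = 68.6 rad/s. Then t_p = π/ω_d = 0.0458 s.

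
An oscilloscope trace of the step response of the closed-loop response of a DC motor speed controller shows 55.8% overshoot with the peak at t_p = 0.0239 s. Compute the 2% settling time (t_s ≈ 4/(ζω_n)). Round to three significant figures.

ζ from %OS: ζ = |ln 0.558|/√(π²+ln²0.558) = 0.183.
t_p = π/ω_d ⇒ ω_d = 131 rad/s; then ω_n = ω_d/√(1−ζ²) = 134 rad/s.
t_s ≈ 4/(ζω_n) = 4/(0.183·134) = 0.164 s.

t_s ≈ 0.164 s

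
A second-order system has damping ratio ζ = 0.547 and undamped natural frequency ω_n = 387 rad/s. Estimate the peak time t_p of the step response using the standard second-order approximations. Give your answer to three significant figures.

The damped frequency is ω_d = ω_n√(1−ζ²) = 387·√(1−0.299) = 324 rad/s.
Peak time t_p = π/ω_d = π/324 = 0.00970 s.

t_p ≈ 0.00970 s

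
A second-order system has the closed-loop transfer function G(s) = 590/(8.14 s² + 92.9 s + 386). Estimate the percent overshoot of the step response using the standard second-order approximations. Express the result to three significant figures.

%OS ≈ 0.955%

Dividing through by 8.14: denominator becomes s² + 11.41 s + 47.42.
So ω_n = √47.42 = 6.89 rad/s and ζ = 11.41/(2·6.89) = 0.829.
%OS = 100 e^{−πζ/√(1−ζ²)} with ζ = 0.829 gives 0.955%.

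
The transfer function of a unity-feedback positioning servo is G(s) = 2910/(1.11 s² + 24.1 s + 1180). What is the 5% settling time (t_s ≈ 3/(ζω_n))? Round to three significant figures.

Dividing through by 1.11: denominator becomes s² + 21.71 s + 1063.
So ω_n = √1063 = 32.6 rad/s and ζ = 21.71/(2·32.6) = 0.333.
t_s ≈ 3/(ζω_n) = 0.276 s.

t_s ≈ 0.276 s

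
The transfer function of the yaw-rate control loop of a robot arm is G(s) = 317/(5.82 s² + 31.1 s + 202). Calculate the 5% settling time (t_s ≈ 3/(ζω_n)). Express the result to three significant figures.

Dividing through by 5.82: denominator becomes s² + 5.344 s + 34.71.
So ω_n = √34.71 = 5.89 rad/s and ζ = 5.344/(2·5.89) = 0.454.
t_s ≈ 3/(ζω_n) = 1.12 s.

t_s ≈ 1.12 s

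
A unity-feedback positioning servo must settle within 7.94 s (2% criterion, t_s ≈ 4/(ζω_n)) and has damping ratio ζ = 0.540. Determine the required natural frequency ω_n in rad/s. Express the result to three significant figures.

Rearranging t_s ≈ 4/(ζω_n) gives ω_n = 4/(ζ·t_s) = 4/(0.540 × 7.94) = 0.933 rad/s.

ω_n ≈ 0.933 rad/s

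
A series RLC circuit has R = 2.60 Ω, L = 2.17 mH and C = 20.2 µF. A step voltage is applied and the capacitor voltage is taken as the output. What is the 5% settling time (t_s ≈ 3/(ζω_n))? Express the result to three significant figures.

t_s ≈ 0.00501 s

For a series RLC circuit (capacitor voltage as output), ω_n = 1/√(LC) = 1/√(2.17 mH · 20.2 µF) = 4780 rad/s.
ζ = (R/2)·√(C/L) = (2.60/2)·√(20.2 µF/2.17 mH) = 0.125.
t_s ≈ 3/(ζω_n) = 0.00501 s.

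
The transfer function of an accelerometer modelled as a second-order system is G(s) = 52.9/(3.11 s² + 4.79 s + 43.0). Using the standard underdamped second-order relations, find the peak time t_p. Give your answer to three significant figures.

t_p ≈ 0.864 s

Dividing through by 3.11: denominator becomes s² + 1.540 s + 13.83.
So ω_n = √13.83 = 3.72 rad/s and ζ = 1.540/(2·3.72) = 0.207.
The damped frequency ω_d = ω_n√(1−ζ²) = 3.64 rad/s. t_p = π/ω_d = 0.864 s.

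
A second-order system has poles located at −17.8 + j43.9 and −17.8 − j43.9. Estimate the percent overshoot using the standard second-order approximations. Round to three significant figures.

|pole| = ω_n = √(17.8² + 43.9²) = 47.4 rad/s; ζ = cos θ = σ/ω_n = 0.376.
%OS = 100 e^{−πζ/√(1−ζ²)} with ζ = 0.376 gives 28.0%.

%OS ≈ 28.0%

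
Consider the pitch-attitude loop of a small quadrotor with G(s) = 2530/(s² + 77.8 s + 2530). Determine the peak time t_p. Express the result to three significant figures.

Matching coefficients with s² + 2ζω_n s + ω_n² gives ω_n² = 2530 ⇒ ω_n = 50.3 rad/s, and ζ = 77.8/(2ω_n) = 0.773.
The damped frequency ω_d = ω_n√(1−ζ²) = 31.9 rad/s. Then t_p = π/ω_d = 0.0985 s.

t_p ≈ 0.0985 s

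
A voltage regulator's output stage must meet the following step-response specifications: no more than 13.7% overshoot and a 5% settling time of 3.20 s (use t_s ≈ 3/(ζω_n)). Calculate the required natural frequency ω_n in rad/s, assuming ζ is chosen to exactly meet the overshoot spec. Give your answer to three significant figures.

ζ = −ln(OS)/√(π² + (ln OS)²). With OS = 0.137, ln OS = −1.988 and ζ = 1.988/3.718 = 0.535.
Then ω_n = 3/(ζ t_s) = 3/(0.535 × 3.20) = 1.75 rad/s.

ω_n ≈ 1.75 rad/s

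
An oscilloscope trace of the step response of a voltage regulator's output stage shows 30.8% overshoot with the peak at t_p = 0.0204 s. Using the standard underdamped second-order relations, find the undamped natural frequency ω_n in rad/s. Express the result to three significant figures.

The overshoot fixes ζ = −ln(OS)/√(π²+ln²(OS)) = 0.351.
t_p = π/ω_d ⇒ ω_d = 154 rad/s; then ω_n = ω_d/√(1−ζ²) = 164 rad/s.

ω_n ≈ 164 rad/s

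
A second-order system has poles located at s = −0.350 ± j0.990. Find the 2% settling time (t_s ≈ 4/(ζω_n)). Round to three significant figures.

For poles at −σ ± jω_d, ζω_n = σ = 0.350, so t_s ≈ 4/σ = 11.4 s.

t_s ≈ 11.4 s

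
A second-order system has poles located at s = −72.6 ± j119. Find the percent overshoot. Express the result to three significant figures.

With σ = 72.6, ω_d = 119: ω_n = √(σ²+ω_d²) = 139 rad/s, ζ = σ/ω_n = 0.521.
Overshoot: exp(−π·0.521/√(1−0.521²)) = 0.147, i.e. 14.7%.

%OS ≈ 14.7%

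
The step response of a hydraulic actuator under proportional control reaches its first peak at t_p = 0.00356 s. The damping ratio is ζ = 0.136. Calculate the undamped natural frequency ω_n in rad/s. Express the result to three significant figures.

ω_n ≈ 891 rad/s

Peak time t_p = π/ω_d, so ω_d = π/t_p = π/0.00356 = 882 rad/s.
ω_n = ω_d/√(1−ζ²) = 882/√0.982 = 891 rad/s.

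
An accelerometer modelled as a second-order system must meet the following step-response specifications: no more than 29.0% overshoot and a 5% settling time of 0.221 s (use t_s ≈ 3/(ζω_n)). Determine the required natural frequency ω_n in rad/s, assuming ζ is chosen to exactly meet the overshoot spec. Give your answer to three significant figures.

ω_n ≈ 37.0 rad/s

From %OS = 100·exp(−πζ/√(1−ζ²)), invert to get ζ = −ln(OS)/√(π² + ln²(OS)) with OS = 0.290.
−ln 0.290 = 1.238, so ζ = 1.238/√(π² + 1.532) = 0.367.
From t_s ≈ 3/(ζω_n): ω_n = 3/(ζ·t_s) = 3/(0.367·0.221) = 37.0 rad/s.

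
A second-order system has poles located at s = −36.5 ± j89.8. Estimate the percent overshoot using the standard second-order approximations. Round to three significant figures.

%OS ≈ 27.9%

With σ = 36.5, ω_d = 89.8: ω_n = √(σ²+ω_d²) = 96.9 rad/s, ζ = σ/ω_n = 0.377.
%OS = 100·exp(−πζ/√(1−ζ²)) = 27.9%.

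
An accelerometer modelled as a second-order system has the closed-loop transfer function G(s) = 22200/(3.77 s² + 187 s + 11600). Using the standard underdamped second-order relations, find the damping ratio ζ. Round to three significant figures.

ζ ≈ 0.447

Dividing through by 3.77: denominator becomes s² + 49.60 s + 3077.
So ω_n = √3077 = 55.5 rad/s and ζ = 49.60/(2·55.5) = 0.447.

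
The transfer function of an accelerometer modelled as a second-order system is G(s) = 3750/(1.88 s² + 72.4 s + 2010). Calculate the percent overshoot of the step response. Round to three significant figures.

%OS ≈ 10.1%

Dividing through by 1.88: denominator becomes s² + 38.51 s + 1069.
So ω_n = √1069 = 32.7 rad/s and ζ = 38.51/(2·32.7) = 0.589.
%OS = 100·exp(−πζ/√(1−ζ²)) = 10.1%.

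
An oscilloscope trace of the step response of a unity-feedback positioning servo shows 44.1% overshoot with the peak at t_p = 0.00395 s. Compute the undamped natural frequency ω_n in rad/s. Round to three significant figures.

ω_n ≈ 822 rad/s

ζ from %OS: ζ = |ln 0.441|/√(π²+ln²0.441) = 0.252.
t_p = π/ω_d ⇒ ω_d = 795 rad/s; then ω_n = ω_d/√(1−ζ²) = 822 rad/s.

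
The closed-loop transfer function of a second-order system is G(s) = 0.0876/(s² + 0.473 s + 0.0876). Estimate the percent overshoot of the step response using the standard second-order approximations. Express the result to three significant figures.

Matching coefficients with s² + 2ζω_n s + ω_n² gives ω_n² = 0.0876 ⇒ ω_n = 0.296 rad/s, and ζ = 0.473/(2ω_n) = 0.799.
Overshoot: exp(−π·0.799/√(1−0.799²)) = 0.0154, i.e. 1.54%.

%OS ≈ 1.54%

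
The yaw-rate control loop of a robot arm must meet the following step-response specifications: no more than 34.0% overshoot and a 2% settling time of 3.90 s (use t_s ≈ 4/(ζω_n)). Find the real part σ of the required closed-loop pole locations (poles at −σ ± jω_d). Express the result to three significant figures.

σ ≈ 1.03

The settling-time spec alone fixes σ = ζω_n = 4/t_s = 4/3.90 = 1.03.
(Overshoot then fixes ζ = 0.325 and hence ω_d = σ·√(1−ζ²)/ζ = 2.99 rad/s.)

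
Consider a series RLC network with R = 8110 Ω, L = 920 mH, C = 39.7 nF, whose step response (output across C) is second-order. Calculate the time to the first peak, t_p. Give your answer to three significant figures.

For a series RLC circuit (capacitor voltage as output), ω_n = 1/√(LC) = 1/√(920 mH · 39.7 nF) = 5230 rad/s.
ζ = (R/2)·√(C/L) = (8110/2)·√(39.7 nF/920 mH) = 0.842.
ω_d = ω_n√(1−ζ²) = 2820 rad/s. t_p = π/ω_d = 0.00111 s.

t_p ≈ 0.00111 s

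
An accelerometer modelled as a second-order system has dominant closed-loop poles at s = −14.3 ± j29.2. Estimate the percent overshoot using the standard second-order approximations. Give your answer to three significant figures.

%OS ≈ 21.5%

With σ = 14.3, ω_d = 29.2: ω_n = √(σ²+ω_d²) = 32.5 rad/s, ζ = σ/ω_n = 0.440.
Overshoot: exp(−π·0.440/√(1−0.440²)) = 0.215, i.e. 21.5%.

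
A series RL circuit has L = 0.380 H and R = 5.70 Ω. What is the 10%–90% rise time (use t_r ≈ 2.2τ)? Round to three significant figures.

τ = L/R = 0.380/5.70 = 0.0667 s.
t_r ≈ 2.2τ = 0.147 s.

t_r ≈ 0.147 s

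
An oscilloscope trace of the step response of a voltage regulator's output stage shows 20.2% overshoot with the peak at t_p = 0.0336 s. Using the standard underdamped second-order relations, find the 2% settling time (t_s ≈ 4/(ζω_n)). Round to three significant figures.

From the overshoot, ζ = −ln(OS)/√(π²+ln²(OS)) = 0.454.
From t_p = π/ω_d, ω_d = π/0.0336 = 93.5 rad/s, so ω_n = ω_d/√(1−ζ²) = 105 rad/s.
t_s ≈ 4/(ζω_n) = 4/(0.454·105) = 0.0840 s.

t_s ≈ 0.0840 s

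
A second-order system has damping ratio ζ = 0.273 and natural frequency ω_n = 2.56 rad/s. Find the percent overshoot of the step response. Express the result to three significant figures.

For an underdamped second-order system, %OS = 100·exp(−πζ/√(1−ζ²)).
πζ/√(1−ζ²) = π·0.273/√(1−0.0745) = 0.8915, so %OS = 100·e^(−0.8915) = 41.0%.

%OS ≈ 41.0%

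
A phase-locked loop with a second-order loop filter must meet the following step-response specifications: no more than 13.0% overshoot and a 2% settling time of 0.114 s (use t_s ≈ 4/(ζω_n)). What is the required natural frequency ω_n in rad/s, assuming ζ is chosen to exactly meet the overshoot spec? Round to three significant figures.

From %OS = 100·exp(−πζ/√(1−ζ²)), invert to get ζ = −ln(OS)/√(π² + ln²(OS)) with OS = 0.130.
−ln 0.130 = 2.040, so ζ = 2.040/√(π² + 4.163) = 0.545.
From t_s ≈ 4/(ζω_n): ω_n = 4/(ζ·t_s) = 4/(0.545·0.114) = 64.4 rad/s.

ω_n ≈ 64.4 rad/s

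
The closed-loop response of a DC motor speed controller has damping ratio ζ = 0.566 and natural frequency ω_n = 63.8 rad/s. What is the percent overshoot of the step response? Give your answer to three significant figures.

For an underdamped second-order system, %OS = 100·exp(−πζ/√(1−ζ²)).
πζ/√(1−ζ²) = π·0.566/√(1−0.320) = 2.157, so %OS = 100·e^(−2.157) = 11.6%.

%OS ≈ 11.6%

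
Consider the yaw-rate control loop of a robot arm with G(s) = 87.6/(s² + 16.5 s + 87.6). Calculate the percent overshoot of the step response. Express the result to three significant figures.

%OS ≈ 0.284%

Matching coefficients with s² + 2ζω_n s + ω_n² gives ω_n² = 87.6 ⇒ ω_n = 9.36 rad/s, and ζ = 16.5/(2ω_n) = 0.881.
Overshoot: exp(−π·0.881/√(1−0.881²)) = 0.00284, i.e. 0.284%.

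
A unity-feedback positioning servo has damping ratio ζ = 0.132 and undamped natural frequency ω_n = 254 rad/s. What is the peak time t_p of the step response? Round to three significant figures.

t_p ≈ 0.0125 s

The damped frequency is ω_d = ω_n√(1−ζ²) = 254·√(1−0.0174) = 252 rad/s.
Peak time t_p = π/ω_d = π/252 = 0.0125 s.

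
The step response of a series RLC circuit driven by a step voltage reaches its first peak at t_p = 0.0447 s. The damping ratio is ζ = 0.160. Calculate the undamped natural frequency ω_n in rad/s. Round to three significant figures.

Peak time t_p = π/ω_d, so ω_d = π/t_p = π/0.0447 = 70.3 rad/s.
ω_n = ω_d/√(1−ζ²) = 70.3/√0.974 = 71.2 rad/s.

ω_n ≈ 71.2 rad/s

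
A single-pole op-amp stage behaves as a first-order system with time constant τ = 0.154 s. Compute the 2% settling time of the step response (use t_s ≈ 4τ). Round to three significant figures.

t_s ≈ 0.616 s

t_s ≈ 4τ = 0.616 s.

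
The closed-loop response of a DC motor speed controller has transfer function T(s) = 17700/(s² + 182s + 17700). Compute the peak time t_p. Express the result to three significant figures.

Comparing the denominator to s² + 2ζω_n s + ω_n²: ω_n = √17700 = 133 rad/s, and 2ζω_n = 182 so ζ = 182/(2·133) = 0.684.
ω_d = ω_n√(1−ζ²) = 97.1 rad/s. Then t_p = π/ω_d = 0.0324 s.

t_p ≈ 0.0324 s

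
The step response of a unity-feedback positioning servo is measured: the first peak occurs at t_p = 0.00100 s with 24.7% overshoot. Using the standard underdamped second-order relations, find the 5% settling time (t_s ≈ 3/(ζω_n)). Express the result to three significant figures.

t_s ≈ 0.00215 s

From the overshoot, ζ = −ln(OS)/√(π²+ln²(OS)) = 0.407.
t_p = π/ω_d ⇒ ω_d = 3140 rad/s; then ω_n = ω_d/√(1−ζ²) = 3440 rad/s.
t_s ≈ 3/(ζω_n) = 3/(0.407·3440) = 0.00215 s.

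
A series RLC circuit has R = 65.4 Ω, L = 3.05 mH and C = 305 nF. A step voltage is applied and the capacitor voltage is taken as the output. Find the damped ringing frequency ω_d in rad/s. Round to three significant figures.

For a series RLC circuit (capacitor voltage as output), ω_n = 1/√(LC) = 1/√(3.05 mH · 305 nF) = 32800 rad/s.
ζ = (R/2)·√(C/L) = (65.4/2)·√(305 nF/3.05 mH) = 0.327.
The damped frequency ω_d = ω_n√(1−ζ²) = 31000 rad/s.

ω_d ≈ 31000 rad/s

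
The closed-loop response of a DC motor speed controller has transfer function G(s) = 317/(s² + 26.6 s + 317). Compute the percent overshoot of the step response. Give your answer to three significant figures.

ω_n = √317 = 17.8 rad/s; ζ = 26.6/(2·17.8) = 0.747.
%OS = 100·exp(−πζ/√(1−ζ²)) = 2.93%.

%OS ≈ 2.93%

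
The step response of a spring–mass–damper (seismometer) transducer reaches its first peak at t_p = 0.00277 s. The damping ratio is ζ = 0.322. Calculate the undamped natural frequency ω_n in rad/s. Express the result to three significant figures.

Peak time t_p = π/ω_d, so ω_d = π/t_p = π/0.00277 = 1130 rad/s.
ω_n = ω_d/√(1−ζ²) = 1130/√0.896 = 1200 rad/s.

ω_n ≈ 1200 rad/s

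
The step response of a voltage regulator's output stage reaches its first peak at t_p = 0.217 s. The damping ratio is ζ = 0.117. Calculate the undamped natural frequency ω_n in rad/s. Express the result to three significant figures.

Peak time t_p = π/ω_d, so ω_d = π/t_p = π/0.217 = 14.5 rad/s.
ω_n = ω_d/√(1−ζ²) = 14.5/√0.986 = 14.6 rad/s.

ω_n ≈ 14.6 rad/s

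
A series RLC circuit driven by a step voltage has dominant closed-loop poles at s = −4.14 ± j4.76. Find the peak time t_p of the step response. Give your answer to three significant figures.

t_p ≈ 0.660 s

t_p = π/ω_d with ω_d = 4.76 (the imaginary part), so t_p = 0.660 s.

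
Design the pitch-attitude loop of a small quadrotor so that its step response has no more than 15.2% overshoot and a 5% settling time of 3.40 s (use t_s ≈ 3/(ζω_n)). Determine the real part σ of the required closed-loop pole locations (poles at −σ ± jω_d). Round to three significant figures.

The settling-time spec alone fixes σ = ζω_n = 3/t_s = 3/3.40 = 0.882.
(Overshoot then fixes ζ = 0.514 and hence ω_d = σ·√(1−ζ²)/ζ = 1.47 rad/s.)

σ ≈ 0.882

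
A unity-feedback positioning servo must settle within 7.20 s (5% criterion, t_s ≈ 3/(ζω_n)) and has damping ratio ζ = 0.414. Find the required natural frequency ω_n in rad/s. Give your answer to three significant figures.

Rearranging t_s ≈ 3/(ζω_n) gives ω_n = 3/(ζ·t_s) = 3/(0.414 × 7.20) = 1.01 rad/s.

ω_n ≈ 1.01 rad/s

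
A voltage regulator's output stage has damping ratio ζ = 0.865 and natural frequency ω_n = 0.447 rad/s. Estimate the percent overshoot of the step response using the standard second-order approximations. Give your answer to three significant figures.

For an underdamped second-order system, %OS = 100·exp(−πζ/√(1−ζ²)).
πζ/√(1−ζ²) = π·0.865/√(1−0.748) = 5.416, so %OS = 100·e^(−5.416) = 0.445%.

%OS ≈ 0.445%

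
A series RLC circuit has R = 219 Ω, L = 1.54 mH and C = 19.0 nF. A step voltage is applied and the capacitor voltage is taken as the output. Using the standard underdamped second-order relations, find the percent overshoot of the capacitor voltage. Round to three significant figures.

%OS ≈ 27.0%

For a series RLC circuit (capacitor voltage as output), ω_n = 1/√(LC) = 1/√(1.54 mH · 19.0 nF) = 185000 rad/s.
ζ = (R/2)·√(C/L) = (219/2)·√(19.0 nF/1.54 mH) = 0.385.
%OS = 100 e^{−πζ/√(1−ζ²)} with ζ = 0.385 gives 27.0%.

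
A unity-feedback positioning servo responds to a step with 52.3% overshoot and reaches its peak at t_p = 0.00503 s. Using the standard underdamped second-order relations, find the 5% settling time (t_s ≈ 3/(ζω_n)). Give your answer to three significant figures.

t_s ≈ 0.0233 s

ζ from %OS: ζ = |ln 0.523|/√(π²+ln²0.523) = 0.202.
From t_p = π/ω_d, ω_d = π/0.00503 = 625 rad/s, so ω_n = ω_d/√(1−ζ²) = 638 rad/s.
t_s ≈ 3/(ζω_n) = 3/(0.202·638) = 0.0233 s.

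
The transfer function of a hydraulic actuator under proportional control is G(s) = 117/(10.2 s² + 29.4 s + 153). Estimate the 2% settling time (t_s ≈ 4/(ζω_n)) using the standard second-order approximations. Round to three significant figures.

Dividing through by 10.2: denominator becomes s² + 2.882 s + 15.00.
So ω_n = √15.00 = 3.87 rad/s and ζ = 2.882/(2·3.87) = 0.372.
t_s ≈ 4/(ζω_n) = 2.78 s.

t_s ≈ 2.78 s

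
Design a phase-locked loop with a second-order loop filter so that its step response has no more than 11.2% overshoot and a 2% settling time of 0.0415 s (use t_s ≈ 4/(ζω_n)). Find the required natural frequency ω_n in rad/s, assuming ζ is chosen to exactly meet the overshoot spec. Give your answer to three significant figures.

ζ = −ln(OS)/√(π² + (ln OS)²). With OS = 0.112, ln OS = −2.189 and ζ = 2.189/3.829 = 0.572.
Then ω_n = 4/(ζ t_s) = 4/(0.572 × 0.0415) = 169 rad/s.

ω_n ≈ 169 rad/s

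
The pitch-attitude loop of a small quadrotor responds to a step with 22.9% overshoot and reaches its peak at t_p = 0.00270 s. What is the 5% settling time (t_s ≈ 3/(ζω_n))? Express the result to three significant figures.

ζ from %OS: ζ = |ln 0.229|/√(π²+ln²0.229) = 0.425.
t_p = π/ω_d ⇒ ω_d = 1160 rad/s; then ω_n = ω_d/√(1−ζ²) = 1290 rad/s.
t_s ≈ 3/(ζω_n) = 3/(0.425·1290) = 0.00550 s.

t_s ≈ 0.00550 s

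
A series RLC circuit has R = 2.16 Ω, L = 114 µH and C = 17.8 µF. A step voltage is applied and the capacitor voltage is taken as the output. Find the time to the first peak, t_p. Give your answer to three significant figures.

t_p ≈ 0.000156 s

For a series RLC circuit (capacitor voltage as output), ω_n = 1/√(LC) = 1/√(114 µH · 17.8 µF) = 22200 rad/s.
ζ = (R/2)·√(C/L) = (2.16/2)·√(17.8 µF/114 µH) = 0.427.
The damped frequency ω_d = ω_n√(1−ζ²) = 20100 rad/s. t_p = π/ω_d = 0.000156 s.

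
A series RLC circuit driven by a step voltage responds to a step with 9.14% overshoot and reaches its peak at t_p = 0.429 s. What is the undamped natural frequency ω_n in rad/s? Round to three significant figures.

ω_n ≈ 9.20 rad/s

ζ from %OS: ζ = |ln 0.0914|/√(π²+ln²0.0914) = 0.606.
From t_p = π/ω_d, ω_d = π/0.429 = 7.32 rad/s, so ω_n = ω_d/√(1−ζ²) = 9.20 rad/s.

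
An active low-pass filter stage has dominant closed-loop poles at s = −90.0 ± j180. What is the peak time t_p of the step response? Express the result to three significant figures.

t_p = π/ω_d with ω_d = 180 (the imaginary part), so t_p = 0.0175 s.

t_p ≈ 0.0175 s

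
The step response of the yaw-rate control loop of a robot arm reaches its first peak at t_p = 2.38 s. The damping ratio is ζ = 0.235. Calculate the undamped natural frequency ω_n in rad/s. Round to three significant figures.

ω_n ≈ 1.36 rad/s

Peak time t_p = π/ω_d, so ω_d = π/t_p = π/2.38 = 1.32 rad/s.
ω_n = ω_d/√(1−ζ²) = 1.32/√0.945 = 1.36 rad/s.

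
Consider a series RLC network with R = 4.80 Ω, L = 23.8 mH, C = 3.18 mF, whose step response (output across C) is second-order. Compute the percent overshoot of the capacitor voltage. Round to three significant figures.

%OS ≈ 0.321%

For a series RLC circuit (capacitor voltage as output), ω_n = 1/√(LC) = 1/√(23.8 mH · 3.18 mF) = 115 rad/s.
ζ = (R/2)·√(C/L) = (4.80/2)·√(3.18 mF/23.8 mH) = 0.877.
%OS = 100·exp(−πζ/√(1−ζ²)) = 0.321%.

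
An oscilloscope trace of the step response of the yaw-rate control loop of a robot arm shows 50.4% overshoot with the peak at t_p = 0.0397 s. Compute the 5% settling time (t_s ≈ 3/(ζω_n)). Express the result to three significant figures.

t_s ≈ 0.174 s

From the overshoot, ζ = −ln(OS)/√(π²+ln²(OS)) = 0.213.
From t_p = π/ω_d, ω_d = π/0.0397 = 79.1 rad/s, so ω_n = ω_d/√(1−ζ²) = 81.0 rad/s.
t_s ≈ 3/(ζω_n) = 3/(0.213·81.0) = 0.174 s.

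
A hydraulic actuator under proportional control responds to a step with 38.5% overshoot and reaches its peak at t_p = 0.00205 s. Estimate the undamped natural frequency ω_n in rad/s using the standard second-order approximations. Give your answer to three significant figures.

From the overshoot, ζ = −ln(OS)/√(π²+ln²(OS)) = 0.291.
From t_p = π/ω_d, ω_d = π/0.00205 = 1530 rad/s, so ω_n = ω_d/√(1−ζ²) = 1600 rad/s.

ω_n ≈ 1600 rad/s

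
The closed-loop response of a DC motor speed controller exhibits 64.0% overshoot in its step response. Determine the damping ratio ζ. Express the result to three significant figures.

ζ ≈ 0.141

Inverting the overshoot relation: ζ = |ln 0.640|/√(π² + ln²0.640) = 0.141.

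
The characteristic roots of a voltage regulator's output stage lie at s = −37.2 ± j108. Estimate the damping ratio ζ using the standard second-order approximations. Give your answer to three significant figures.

ζ ≈ 0.326

|pole| = ω_n = √(37.2² + 108²) = 114 rad/s; ζ = cos θ = σ/ω_n = 0.326.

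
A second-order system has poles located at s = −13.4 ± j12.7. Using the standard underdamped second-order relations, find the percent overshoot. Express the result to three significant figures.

%OS ≈ 3.63%

|pole| = ω_n = √(13.4² + 12.7²) = 18.5 rad/s; ζ = cos θ = σ/ω_n = 0.726.
%OS = 100 e^{−πζ/√(1−ζ²)} with ζ = 0.726 gives 3.63%.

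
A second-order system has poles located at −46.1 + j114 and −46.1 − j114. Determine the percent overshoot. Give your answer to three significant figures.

The poles are at −σ ± jω_d with σ = 46.1 and ω_d = 114, so ω_n = √(σ²+ω_d²) = 123 rad/s and ζ = σ/ω_n = 0.375.
%OS = 100 e^{−πζ/√(1−ζ²)} with ζ = 0.375 gives 28.1%.

%OS ≈ 28.1%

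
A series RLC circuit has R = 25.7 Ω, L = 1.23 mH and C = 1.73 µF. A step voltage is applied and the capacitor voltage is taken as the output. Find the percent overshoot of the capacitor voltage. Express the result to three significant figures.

For a series RLC circuit (capacitor voltage as output), ω_n = 1/√(LC) = 1/√(1.23 mH · 1.73 µF) = 21700 rad/s.
ζ = (R/2)·√(C/L) = (25.7/2)·√(1.73 µF/1.23 mH) = 0.482.
%OS = 100 e^{−πζ/√(1−ζ²)} with ζ = 0.482 gives 17.8%.

%OS ≈ 17.8%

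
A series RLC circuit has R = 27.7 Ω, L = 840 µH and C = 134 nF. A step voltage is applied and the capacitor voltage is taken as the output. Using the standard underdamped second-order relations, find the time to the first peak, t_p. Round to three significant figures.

t_p ≈ 0.0000339 s

For a series RLC circuit (capacitor voltage as output), ω_n = 1/√(LC) = 1/√(840 µH · 134 nF) = 94300 rad/s.
ζ = (R/2)·√(C/L) = (27.7/2)·√(134 nF/840 µH) = 0.175.
ω_d = 94300·√(1 − 0.175²) = 92800 rad/s. t_p = π/ω_d = 0.0000339 s.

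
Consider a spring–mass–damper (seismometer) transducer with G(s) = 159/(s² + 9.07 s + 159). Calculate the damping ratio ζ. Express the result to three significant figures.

ζ ≈ 0.360

Comparing the denominator to s² + 2ζω_n s + ω_n²: ω_n = √159 = 12.6 rad/s, and 2ζω_n = 9.07 so ζ = 9.07/(2·12.6) = 0.360.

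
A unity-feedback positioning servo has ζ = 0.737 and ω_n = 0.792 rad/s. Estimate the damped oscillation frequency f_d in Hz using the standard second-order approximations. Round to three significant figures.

f_d ≈ 0.0852 Hz

ω_d = ω_n√(1−ζ²) = 0.792·√0.457 = 0.535 rad/s.
f_d = ω_d/(2π) = 0.0852 Hz.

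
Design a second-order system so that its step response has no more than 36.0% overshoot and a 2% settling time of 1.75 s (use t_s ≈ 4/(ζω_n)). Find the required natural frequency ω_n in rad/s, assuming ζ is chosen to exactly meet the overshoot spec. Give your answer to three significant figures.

ω_n ≈ 7.39 rad/s

Inverting the overshoot relation: ζ = |ln 0.360|/√(π² + ln²0.360) = 0.309.
From t_s ≈ 4/(ζω_n): ω_n = 4/(ζ·t_s) = 4/(0.309·1.75) = 7.39 rad/s.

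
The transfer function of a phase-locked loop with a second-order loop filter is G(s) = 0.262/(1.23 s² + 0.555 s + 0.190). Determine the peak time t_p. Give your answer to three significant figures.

t_p ≈ 9.76 s

Dividing through by 1.23: denominator becomes s² + 0.4512 s + 0.1545.
So ω_n = √0.1545 = 0.393 rad/s and ζ = 0.4512/(2·0.393) = 0.574.
ω_d = ω_n√(1−ζ²) = 0.322 rad/s. t_p = π/ω_d = 9.76 s.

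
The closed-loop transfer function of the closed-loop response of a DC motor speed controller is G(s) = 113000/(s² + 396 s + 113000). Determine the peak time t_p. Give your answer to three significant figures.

Comparing the denominator to s² + 2ζω_n s + ω_n²: ω_n = √113000 = 336 rad/s, and 2ζω_n = 396 so ζ = 396/(2·336) = 0.589.
ω_d = ω_n√(1−ζ²) = 272 rad/s. Then t_p = π/ω_d = 0.0116 s.

t_p ≈ 0.0116 s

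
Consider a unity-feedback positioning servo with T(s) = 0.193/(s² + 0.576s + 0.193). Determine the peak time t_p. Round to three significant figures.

Comparing the denominator to s² + 2ζω_n s + ω_n²: ω_n = √0.193 = 0.439 rad/s, and 2ζω_n = 0.576 so ζ = 0.576/(2·0.439) = 0.656.
ω_d = 0.439·√(1 − 0.656²) = 0.332 rad/s. Then t_p = π/ω_d = 9.47 s.

t_p ≈ 9.47 s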